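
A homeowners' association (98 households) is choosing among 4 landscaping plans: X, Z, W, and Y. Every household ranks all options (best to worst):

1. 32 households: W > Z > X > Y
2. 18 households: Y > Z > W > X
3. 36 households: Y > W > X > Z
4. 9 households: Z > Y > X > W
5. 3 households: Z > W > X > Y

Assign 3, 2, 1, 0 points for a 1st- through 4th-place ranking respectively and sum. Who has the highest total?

X: 32·1 + 18·0 + 36·1 + 9·1 + 3·1 = 80
Z: 32·2 + 18·2 + 36·0 + 9·3 + 3·3 = 136
W: 32·3 + 18·1 + 36·2 + 9·0 + 3·2 = 192
Y: 32·0 + 18·3 + 36·3 + 9·2 + 3·0 = 180
W has the highest Borda score (192).

W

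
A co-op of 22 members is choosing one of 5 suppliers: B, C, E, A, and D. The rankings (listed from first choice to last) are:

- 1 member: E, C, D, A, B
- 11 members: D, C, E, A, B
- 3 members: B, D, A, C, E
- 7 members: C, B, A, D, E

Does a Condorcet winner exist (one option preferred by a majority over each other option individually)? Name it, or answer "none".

D

D vs B: 12–10 for D.
D vs C: 14–8 for D.
D vs E: 21–1 for D.
D vs A: 15–7 for D.
D beats every other option head-to-head.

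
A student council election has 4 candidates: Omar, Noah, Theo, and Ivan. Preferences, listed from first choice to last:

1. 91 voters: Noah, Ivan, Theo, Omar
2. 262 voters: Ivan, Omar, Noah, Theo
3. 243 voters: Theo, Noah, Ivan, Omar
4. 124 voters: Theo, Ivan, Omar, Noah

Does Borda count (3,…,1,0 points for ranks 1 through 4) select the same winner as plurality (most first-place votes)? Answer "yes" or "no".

no

Borda — scores: Omar 648, Noah 1021, Theo 1192, Ivan 1459. Winner: Ivan.
Plurality — first-place votes: Omar 0, Noah 91, Theo 367, Ivan 262. Winner: Theo.
The two methods disagree.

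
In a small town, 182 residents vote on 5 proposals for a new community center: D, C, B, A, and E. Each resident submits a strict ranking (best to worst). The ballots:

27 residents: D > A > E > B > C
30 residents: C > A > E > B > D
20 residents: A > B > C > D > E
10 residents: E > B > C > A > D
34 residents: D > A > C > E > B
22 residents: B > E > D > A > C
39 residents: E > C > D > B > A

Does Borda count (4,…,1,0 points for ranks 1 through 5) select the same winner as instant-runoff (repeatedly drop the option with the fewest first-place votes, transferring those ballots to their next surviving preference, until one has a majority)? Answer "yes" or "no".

Borda — scores: D 386, C 365, B 274, A 385, E 410. Winner: E.
Instant-runoff — R1 D 61, C 30, B 22, A 20, E 49 (A out); R2 D 61, C 30, B 42, E 49 (C out); R3 D 61, B 42, E 79 (B out); R4 D 81, E 101 (E winner). Winner: E.
The two methods agree.

yes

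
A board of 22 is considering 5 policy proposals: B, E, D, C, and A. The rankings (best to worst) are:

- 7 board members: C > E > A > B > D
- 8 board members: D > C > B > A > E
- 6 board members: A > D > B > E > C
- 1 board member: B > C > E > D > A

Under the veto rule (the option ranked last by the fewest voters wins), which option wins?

B

Last-place votes: B 0, E 8, D 7, C 6, A 1.
B is ranked last by the fewest voters, so B wins.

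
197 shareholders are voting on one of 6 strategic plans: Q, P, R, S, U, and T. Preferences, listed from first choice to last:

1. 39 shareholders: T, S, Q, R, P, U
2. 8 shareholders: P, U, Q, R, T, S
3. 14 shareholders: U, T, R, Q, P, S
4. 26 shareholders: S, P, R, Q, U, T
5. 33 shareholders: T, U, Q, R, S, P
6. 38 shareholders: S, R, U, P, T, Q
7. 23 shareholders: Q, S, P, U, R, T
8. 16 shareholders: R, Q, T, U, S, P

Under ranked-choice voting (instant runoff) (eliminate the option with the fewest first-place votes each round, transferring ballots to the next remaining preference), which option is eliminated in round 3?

Round 1: Q 23, P 8, R 16, S 64, U 14, T 72. Eliminate P.
Round 2: Q 23, R 16, S 64, U 22, T 72. Eliminate R.
Round 3: Q 39, S 64, U 22, T 72. Eliminate U.

U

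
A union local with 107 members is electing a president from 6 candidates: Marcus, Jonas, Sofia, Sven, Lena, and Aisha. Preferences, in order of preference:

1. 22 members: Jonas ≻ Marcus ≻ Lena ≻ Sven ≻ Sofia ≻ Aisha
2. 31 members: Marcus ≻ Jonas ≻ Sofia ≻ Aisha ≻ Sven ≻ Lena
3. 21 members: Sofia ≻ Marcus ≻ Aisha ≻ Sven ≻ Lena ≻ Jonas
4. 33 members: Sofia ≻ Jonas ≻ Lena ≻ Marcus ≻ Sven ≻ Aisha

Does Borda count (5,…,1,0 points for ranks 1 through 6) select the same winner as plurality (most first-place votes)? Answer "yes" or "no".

no

Borda — scores: Marcus 393, Jonas 366, Sofia 385, Sven 150, Lena 186, Aisha 125. Winner: Marcus.
Plurality — first-place votes: Marcus 31, Jonas 22, Sofia 54, Sven 0, Lena 0, Aisha 0. Winner: Sofia.
The two methods disagree.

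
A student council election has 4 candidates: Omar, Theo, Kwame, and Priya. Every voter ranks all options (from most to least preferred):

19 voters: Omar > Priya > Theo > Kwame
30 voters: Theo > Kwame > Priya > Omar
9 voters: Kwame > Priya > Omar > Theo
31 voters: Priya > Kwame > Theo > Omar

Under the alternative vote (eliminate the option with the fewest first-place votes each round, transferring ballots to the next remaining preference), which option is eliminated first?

Kwame

Round 1: Omar 19, Theo 30, Kwame 9, Priya 31. Eliminate Kwame.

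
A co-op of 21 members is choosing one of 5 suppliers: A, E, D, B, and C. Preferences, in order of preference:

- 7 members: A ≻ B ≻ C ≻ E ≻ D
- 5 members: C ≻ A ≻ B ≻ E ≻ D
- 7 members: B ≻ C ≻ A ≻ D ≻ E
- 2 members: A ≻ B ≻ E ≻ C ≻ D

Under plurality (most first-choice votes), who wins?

First-place votes: A 9, E 0, D 0, B 7, C 5.
A has the most first-place votes.

A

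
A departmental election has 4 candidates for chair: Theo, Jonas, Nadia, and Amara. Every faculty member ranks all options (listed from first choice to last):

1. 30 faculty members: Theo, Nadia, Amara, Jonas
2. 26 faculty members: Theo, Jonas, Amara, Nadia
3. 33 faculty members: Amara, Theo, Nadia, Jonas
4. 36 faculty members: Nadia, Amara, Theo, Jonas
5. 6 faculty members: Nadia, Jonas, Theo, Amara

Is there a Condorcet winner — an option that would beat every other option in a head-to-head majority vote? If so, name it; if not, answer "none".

none

Checking pairwise contests:
Amara beats Theo 69–62.
Theo beats Jonas 125–6.
Theo beats Nadia 89–42.
Nadia beats Amara 72–59.
Every option loses at least one head-to-head, so there is no Condorcet winner.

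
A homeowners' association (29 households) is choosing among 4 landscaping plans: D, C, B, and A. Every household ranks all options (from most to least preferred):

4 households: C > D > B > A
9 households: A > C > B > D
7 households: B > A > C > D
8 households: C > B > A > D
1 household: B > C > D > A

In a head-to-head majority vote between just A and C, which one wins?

A

Voters preferring A to C: 16; preferring C to A: 13.
A wins the head-to-head.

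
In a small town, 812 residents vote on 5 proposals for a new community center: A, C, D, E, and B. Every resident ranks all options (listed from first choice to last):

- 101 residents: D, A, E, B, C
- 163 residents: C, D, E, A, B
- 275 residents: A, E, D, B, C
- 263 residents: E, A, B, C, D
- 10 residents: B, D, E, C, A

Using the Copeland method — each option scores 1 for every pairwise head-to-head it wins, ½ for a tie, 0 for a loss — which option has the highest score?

A: beats C, D, and B; loses to E → score 3.
C: beats D; loses to A, E, and B → score 1.
D: beats B; loses to A, C, and E → score 1.
E: beats A, C, D, and B → score 4.
B: beats C; loses to A, D, and E → score 1.
E has the best pairwise record.

E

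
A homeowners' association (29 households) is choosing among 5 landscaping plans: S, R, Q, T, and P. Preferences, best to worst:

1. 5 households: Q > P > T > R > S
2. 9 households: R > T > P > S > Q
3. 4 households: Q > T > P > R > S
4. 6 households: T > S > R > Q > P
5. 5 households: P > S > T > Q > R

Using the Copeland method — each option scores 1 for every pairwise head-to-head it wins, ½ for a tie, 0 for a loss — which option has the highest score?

S: beats Q; loses to R, T, and P → score 1.
R: beats S, Q, and P; loses to T → score 3.
Q: beats P; loses to S, R, and T → score 1.
T: beats S, R, Q, and P → score 4.
P: beats S; loses to R, Q, and T → score 1.
T has the best pairwise record.

T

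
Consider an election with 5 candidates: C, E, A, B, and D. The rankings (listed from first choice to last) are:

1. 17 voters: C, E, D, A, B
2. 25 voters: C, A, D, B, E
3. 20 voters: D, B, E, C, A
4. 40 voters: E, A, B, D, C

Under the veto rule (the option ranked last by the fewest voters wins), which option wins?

Last-place votes: C 40, E 25, A 20, B 17, D 0.
D is ranked last by the fewest voters, so D wins.

D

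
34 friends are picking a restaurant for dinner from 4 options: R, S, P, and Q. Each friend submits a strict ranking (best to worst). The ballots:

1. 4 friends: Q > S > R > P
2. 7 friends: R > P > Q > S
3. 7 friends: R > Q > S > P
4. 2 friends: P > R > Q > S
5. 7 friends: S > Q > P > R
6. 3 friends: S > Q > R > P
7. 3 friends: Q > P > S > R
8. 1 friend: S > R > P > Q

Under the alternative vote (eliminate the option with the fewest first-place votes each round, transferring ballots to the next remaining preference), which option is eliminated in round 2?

Round 1: R 14, S 11, P 2, Q 7. Eliminate P.
Round 2: R 16, S 11, Q 7. Eliminate Q.

Q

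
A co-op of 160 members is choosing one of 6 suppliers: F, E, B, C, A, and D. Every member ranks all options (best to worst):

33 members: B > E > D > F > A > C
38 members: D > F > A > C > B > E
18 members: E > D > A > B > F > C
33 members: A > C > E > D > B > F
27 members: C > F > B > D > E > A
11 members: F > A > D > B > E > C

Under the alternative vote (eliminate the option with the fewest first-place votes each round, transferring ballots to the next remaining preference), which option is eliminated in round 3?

C

Round 1: F 11, E 18, B 33, C 27, A 33, D 38. Eliminate F.
Round 2: E 18, B 33, C 27, A 44, D 38. Eliminate E.
Round 3: B 33, C 27, A 44, D 56. Eliminate C.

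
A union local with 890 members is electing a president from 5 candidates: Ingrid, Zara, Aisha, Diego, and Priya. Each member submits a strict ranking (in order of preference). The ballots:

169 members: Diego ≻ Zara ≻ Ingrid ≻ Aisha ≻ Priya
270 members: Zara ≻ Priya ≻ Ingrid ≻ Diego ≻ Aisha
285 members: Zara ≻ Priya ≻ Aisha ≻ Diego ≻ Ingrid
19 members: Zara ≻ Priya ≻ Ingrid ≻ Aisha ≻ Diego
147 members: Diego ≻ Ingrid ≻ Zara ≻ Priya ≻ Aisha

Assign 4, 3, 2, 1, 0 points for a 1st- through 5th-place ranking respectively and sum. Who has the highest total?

Ingrid: 169·2 + 270·2 + 285·0 + 19·2 + 147·3 = 1357
Zara: 169·3 + 270·4 + 285·4 + 19·4 + 147·2 = 3097
Aisha: 169·1 + 270·0 + 285·2 + 19·1 + 147·0 = 758
Diego: 169·4 + 270·1 + 285·1 + 19·0 + 147·4 = 1819
Priya: 169·0 + 270·3 + 285·3 + 19·3 + 147·1 = 1869
Zara has the highest Borda score (3097).

Zara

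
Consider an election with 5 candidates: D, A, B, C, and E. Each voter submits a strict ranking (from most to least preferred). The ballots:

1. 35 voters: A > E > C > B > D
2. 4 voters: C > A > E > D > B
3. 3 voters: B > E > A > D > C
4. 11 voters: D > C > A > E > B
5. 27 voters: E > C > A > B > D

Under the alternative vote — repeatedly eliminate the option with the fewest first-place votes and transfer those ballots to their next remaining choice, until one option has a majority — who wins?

Round 1: D 11, A 35, B 3, C 4, E 27. Eliminate B.
Round 2: D 11, A 35, C 4, E 30. Eliminate C.
Round 3: D 11, A 39, E 30. Eliminate D.
Round 4: A 50, E 30. A has a majority.

A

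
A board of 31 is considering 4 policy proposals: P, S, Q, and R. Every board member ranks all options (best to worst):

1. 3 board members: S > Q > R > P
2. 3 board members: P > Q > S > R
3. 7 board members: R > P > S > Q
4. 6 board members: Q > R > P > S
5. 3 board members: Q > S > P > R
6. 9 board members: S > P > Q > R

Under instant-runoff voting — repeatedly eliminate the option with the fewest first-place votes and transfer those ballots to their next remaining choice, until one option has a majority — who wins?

Round 1: P 3, S 12, Q 9, R 7. Eliminate P.
Round 2: S 12, Q 12, R 7. Eliminate R.
Round 3: S 19, Q 12. S has a majority.

S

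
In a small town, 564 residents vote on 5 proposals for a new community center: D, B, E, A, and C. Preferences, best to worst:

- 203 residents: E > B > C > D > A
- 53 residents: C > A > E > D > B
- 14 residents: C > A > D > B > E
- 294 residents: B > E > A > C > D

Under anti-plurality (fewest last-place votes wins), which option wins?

C

Last-place votes: D 294, B 53, E 14, A 203, C 0.
C is ranked last by the fewest voters, so C wins.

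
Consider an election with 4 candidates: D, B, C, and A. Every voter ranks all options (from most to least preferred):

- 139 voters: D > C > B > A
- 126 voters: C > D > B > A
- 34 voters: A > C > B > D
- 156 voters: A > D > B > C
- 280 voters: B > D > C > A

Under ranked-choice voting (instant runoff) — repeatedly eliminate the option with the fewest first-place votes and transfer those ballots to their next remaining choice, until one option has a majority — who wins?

Round 1: D 139, B 280, C 126, A 190. Eliminate C.
Round 2: D 265, B 280, A 190. Eliminate A.
Round 3: D 421, B 314. D has a majority.

D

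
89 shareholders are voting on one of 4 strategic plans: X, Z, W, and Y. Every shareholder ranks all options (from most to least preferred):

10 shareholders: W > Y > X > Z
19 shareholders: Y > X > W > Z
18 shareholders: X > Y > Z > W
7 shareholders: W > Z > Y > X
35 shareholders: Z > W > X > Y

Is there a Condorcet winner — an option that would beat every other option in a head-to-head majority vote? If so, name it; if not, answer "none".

none

Checking pairwise contests:
W beats X 52–37.
X beats Z 47–42.
Z beats W 53–36.
X beats Y 53–36.
Every option loses at least one head-to-head, so there is no Condorcet winner.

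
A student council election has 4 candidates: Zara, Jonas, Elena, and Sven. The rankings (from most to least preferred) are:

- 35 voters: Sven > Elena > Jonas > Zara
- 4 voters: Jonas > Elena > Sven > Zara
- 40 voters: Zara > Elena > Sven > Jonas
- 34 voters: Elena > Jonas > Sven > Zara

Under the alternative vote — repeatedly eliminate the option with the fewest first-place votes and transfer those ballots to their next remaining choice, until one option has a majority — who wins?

Elena

Round 1: Zara 40, Jonas 4, Elena 34, Sven 35. Eliminate Jonas.
Round 2: Zara 40, Elena 38, Sven 35. Eliminate Sven.
Round 3: Zara 40, Elena 73. Elena has a majority.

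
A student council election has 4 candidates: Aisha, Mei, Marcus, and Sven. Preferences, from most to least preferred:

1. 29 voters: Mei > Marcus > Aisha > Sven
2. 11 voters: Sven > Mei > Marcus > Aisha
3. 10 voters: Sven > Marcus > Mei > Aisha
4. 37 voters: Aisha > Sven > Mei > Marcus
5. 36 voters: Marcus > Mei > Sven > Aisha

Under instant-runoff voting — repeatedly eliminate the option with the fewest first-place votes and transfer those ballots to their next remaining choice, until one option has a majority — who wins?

Round 1: Aisha 37, Mei 29, Marcus 36, Sven 21. Eliminate Sven.
Round 2: Aisha 37, Mei 40, Marcus 46. Eliminate Aisha.
Round 3: Mei 77, Marcus 46. Mei has a majority.

Mei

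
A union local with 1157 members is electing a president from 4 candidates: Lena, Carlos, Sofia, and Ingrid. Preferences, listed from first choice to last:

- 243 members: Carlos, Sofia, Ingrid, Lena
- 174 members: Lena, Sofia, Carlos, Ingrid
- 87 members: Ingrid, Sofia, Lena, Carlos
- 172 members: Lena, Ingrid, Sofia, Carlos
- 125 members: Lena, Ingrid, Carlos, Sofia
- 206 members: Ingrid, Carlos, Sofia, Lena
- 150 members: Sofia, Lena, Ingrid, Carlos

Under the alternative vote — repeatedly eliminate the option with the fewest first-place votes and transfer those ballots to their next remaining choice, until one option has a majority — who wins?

Lena

Round 1: Lena 471, Carlos 243, Sofia 150, Ingrid 293. Eliminate Sofia.
Round 2: Lena 621, Carlos 243, Ingrid 293. Lena has a majority.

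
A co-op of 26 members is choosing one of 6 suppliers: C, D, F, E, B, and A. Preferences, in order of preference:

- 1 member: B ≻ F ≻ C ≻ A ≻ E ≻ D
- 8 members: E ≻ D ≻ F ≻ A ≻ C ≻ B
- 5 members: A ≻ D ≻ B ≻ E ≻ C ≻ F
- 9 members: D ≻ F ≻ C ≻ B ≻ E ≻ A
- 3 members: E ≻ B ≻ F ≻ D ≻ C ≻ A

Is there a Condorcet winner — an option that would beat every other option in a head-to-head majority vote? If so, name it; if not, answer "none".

D

D vs C: 25–1 for D.
D vs F: 22–4 for D.
D vs E: 14–12 for D.
D vs B: 22–4 for D.
D vs A: 20–6 for D.
D beats every other option head-to-head.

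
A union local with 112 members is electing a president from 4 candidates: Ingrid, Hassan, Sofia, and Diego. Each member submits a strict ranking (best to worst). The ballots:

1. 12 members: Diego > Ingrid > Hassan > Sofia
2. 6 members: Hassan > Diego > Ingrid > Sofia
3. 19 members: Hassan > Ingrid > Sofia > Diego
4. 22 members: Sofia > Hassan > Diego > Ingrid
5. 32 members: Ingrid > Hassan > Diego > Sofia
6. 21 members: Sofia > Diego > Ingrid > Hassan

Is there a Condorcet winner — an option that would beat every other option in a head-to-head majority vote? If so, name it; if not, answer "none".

Checking pairwise contests:
Diego beats Ingrid 61–51.
Ingrid beats Hassan 65–47.
Ingrid beats Sofia 69–43.
Hassan beats Diego 79–33.
Every option loses at least one head-to-head, so there is no Condorcet winner.

none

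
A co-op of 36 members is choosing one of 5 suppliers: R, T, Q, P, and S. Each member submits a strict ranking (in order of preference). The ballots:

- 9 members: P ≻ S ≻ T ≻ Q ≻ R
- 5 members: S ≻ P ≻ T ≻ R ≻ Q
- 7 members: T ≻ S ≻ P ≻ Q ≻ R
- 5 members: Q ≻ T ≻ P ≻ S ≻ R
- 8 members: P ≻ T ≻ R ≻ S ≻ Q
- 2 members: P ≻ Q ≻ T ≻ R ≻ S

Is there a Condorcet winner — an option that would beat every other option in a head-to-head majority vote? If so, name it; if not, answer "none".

P vs R: 36–0 for P.
P vs T: 24–12 for P.
P vs Q: 31–5 for P.
P vs S: 24–12 for P.
P beats every other option head-to-head.

P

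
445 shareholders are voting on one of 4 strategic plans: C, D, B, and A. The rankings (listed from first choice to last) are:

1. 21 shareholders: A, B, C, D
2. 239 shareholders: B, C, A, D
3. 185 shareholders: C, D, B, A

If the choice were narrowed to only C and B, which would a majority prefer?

Voters preferring C to B: 185; preferring B to C: 260.
B wins the head-to-head.

B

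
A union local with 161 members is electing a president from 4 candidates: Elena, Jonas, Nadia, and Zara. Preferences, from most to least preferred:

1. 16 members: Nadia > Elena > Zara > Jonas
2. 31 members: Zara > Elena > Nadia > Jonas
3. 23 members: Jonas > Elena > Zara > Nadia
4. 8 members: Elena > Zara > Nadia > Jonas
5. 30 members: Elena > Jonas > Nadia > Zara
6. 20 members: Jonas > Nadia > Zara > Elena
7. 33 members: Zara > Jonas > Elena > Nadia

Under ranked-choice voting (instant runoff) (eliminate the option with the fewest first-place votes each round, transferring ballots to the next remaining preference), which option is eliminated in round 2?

Jonas

Round 1: Elena 38, Jonas 43, Nadia 16, Zara 64. Eliminate Nadia.
Round 2: Elena 54, Jonas 43, Zara 64. Eliminate Jonas.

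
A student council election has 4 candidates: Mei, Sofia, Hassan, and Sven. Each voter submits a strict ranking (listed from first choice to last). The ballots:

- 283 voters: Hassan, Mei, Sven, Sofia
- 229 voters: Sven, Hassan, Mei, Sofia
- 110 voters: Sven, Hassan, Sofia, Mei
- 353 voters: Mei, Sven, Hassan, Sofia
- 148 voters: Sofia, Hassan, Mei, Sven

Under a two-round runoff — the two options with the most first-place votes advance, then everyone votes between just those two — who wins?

Mei

Round 1 first-place votes: Mei 353, Sofia 148, Hassan 283, Sven 339.
Mei and Sven advance.
Runoff: Mei is preferred to Sven by 784 voters; Sven by 339.
Mei wins the runoff.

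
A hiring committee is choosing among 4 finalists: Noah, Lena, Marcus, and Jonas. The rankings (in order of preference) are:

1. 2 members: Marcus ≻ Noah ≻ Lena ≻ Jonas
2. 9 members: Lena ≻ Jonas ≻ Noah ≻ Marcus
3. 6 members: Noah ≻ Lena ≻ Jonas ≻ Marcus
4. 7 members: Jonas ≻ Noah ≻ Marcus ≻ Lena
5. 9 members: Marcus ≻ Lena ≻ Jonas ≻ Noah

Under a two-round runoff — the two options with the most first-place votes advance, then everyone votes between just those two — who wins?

Marcus

Round 1 first-place votes: Noah 6, Lena 9, Marcus 11, Jonas 7.
Marcus and Lena advance.
Runoff: Marcus is preferred to Lena by 18 voters; Lena by 15.
Marcus wins the runoff.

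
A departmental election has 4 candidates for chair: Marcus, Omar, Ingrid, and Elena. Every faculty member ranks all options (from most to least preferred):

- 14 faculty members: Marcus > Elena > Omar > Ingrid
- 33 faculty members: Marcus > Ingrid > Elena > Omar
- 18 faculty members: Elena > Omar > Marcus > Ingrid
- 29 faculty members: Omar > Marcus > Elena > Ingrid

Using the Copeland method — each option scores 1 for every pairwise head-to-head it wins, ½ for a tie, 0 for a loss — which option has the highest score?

Marcus

Marcus: beats Ingrid and Elena; ties Omar → score 2.5.
Omar: beats Ingrid; ties Marcus; loses to Elena → score 1.5.
Ingrid: loses to Marcus, Omar, and Elena → score 0.
Elena: beats Omar and Ingrid; loses to Marcus → score 2.
Marcus has the best pairwise record.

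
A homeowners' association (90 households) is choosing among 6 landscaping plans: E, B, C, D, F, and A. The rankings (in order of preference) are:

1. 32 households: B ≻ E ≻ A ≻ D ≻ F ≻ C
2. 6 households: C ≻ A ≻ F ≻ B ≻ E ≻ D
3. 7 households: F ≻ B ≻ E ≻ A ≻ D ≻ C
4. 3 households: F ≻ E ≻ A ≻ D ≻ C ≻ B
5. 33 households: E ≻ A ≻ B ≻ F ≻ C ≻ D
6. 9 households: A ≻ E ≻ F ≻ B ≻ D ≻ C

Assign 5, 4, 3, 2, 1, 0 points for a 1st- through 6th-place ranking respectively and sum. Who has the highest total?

E

E: 32·4 + 6·1 + 7·3 + 3·4 + 33·5 + 9·4 = 368
B: 32·5 + 6·2 + 7·4 + 3·0 + 33·3 + 9·2 = 317
C: 32·0 + 6·5 + 7·0 + 3·1 + 33·1 + 9·0 = 66
D: 32·2 + 6·0 + 7·1 + 3·2 + 33·0 + 9·1 = 86
F: 32·1 + 6·3 + 7·5 + 3·5 + 33·2 + 9·3 = 193
A: 32·3 + 6·4 + 7·2 + 3·3 + 33·4 + 9·5 = 320
E has the highest Borda score (368).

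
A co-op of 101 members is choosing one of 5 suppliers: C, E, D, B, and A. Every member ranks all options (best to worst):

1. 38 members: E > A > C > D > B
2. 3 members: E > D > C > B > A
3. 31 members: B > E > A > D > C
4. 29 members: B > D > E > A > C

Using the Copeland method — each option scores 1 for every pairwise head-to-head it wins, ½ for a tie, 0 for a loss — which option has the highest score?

B

C: loses to E, D, B, and A → score 0.
E: beats C, D, and A; loses to B → score 3.
D: beats C; loses to E, B, and A → score 1.
B: beats C, E, D, and A → score 4.
A: beats C and D; loses to E and B → score 2.
B has the best pairwise record.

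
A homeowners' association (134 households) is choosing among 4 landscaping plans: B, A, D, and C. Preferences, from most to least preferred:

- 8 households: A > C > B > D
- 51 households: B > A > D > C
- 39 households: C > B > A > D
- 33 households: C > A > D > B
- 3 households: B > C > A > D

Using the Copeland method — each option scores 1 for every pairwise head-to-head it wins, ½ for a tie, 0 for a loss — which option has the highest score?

B: beats A and D; loses to C → score 2.
A: beats D; loses to B and C → score 1.
D: loses to B, A, and C → score 0.
C: beats B, A, and D → score 3.
C has the best pairwise record.

C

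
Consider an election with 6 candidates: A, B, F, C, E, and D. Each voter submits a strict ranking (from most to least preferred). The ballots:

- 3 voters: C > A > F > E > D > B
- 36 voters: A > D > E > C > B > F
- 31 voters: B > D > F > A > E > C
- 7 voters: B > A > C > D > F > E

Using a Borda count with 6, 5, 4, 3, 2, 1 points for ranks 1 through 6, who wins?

D

A: 3·5 + 36·6 + 31·3 + 7·5 = 359
B: 3·1 + 36·2 + 31·6 + 7·6 = 303
F: 3·4 + 36·1 + 31·4 + 7·2 = 186
C: 3·6 + 36·3 + 31·1 + 7·4 = 185
E: 3·3 + 36·4 + 31·2 + 7·1 = 222
D: 3·2 + 36·5 + 31·5 + 7·3 = 362
D has the highest Borda score (362).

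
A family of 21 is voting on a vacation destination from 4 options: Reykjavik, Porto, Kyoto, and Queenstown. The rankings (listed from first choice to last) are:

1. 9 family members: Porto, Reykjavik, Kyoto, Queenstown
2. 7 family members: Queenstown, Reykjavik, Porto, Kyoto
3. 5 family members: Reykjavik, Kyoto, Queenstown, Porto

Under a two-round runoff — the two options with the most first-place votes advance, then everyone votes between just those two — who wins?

Queenstown

Round 1 first-place votes: Reykjavik 5, Porto 9, Kyoto 0, Queenstown 7.
Porto and Queenstown advance.
Runoff: Porto is preferred to Queenstown by 9 voters; Queenstown by 12.
Queenstown wins the runoff.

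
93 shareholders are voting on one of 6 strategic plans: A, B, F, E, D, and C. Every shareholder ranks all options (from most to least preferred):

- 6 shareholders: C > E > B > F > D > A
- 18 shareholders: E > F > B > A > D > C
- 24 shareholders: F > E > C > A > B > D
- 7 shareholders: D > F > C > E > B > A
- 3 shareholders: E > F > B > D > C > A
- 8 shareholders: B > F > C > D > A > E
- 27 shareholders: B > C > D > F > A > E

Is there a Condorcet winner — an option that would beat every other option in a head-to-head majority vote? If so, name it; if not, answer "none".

F vs A: 93–0 for F.
F vs B: 52–41 for F.
F vs E: 66–27 for F.
F vs D: 59–34 for F.
F vs C: 60–33 for F.
F beats every other option head-to-head.

F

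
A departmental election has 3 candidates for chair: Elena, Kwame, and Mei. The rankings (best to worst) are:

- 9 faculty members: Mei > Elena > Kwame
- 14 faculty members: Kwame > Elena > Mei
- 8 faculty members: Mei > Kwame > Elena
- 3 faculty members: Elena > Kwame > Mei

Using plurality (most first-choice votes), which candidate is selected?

First-place votes: Elena 3, Kwame 14, Mei 17.
Mei has the most first-place votes.

Mei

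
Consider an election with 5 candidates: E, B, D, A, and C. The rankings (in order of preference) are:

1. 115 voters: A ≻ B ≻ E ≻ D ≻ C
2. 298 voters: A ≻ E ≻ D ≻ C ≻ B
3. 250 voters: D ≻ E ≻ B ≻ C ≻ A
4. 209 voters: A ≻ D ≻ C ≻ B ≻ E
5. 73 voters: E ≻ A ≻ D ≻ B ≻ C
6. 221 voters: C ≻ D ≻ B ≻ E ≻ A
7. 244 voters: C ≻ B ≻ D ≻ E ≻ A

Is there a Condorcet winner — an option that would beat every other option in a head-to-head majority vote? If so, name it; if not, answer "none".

D vs E: 924–486 for D.
D vs B: 1051–359 for D.
D vs A: 715–695 for D.
D vs C: 945–465 for D.
D beats every other option head-to-head.

D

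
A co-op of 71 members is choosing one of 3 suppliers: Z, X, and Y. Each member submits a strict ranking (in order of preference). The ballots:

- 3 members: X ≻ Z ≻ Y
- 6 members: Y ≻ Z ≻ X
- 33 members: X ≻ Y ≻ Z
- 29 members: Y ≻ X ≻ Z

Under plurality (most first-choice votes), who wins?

X

First-place votes: Z 0, X 36, Y 35.
X has the most first-place votes.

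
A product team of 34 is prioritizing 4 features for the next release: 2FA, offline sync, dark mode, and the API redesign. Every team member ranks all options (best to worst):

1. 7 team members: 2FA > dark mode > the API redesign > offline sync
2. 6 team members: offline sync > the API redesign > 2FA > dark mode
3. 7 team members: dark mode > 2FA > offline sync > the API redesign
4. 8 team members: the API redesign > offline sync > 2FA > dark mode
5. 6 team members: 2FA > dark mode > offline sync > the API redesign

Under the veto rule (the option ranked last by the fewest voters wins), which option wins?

Last-place votes: 2FA 0, offline sync 7, dark mode 14, the API redesign 13.
2FA is ranked last by the fewest voters, so 2FA wins.

2FA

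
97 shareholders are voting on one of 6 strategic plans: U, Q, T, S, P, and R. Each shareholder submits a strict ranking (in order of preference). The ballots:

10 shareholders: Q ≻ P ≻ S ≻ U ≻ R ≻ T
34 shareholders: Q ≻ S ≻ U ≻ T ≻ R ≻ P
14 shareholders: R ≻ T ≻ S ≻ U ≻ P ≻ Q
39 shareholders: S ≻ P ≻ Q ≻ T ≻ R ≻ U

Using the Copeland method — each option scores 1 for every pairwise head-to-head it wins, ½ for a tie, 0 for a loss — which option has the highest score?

S

U: loses to Q, T, S, P, and R → score 0.
Q: beats U, T, and R; loses to S and P → score 3.
T: beats U and R; loses to Q, S, and P → score 2.
S: beats U, Q, T, P, and R → score 5.
P: beats U, Q, T, and R; loses to S → score 4.
R: beats U; loses to Q, T, S, and P → score 1.
S has the best pairwise record.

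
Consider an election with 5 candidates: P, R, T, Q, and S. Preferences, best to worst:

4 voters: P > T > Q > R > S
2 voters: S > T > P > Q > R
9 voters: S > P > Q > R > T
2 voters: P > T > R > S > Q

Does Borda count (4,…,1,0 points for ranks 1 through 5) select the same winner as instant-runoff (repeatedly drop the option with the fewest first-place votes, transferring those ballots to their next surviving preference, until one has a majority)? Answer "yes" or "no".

Borda — scores: P 55, R 17, T 24, Q 28, S 46. Winner: P.
Instant-runoff — R1 P 6, R 0, T 0, Q 0, S 11 (S winner). Winner: S.
The two methods disagree.

no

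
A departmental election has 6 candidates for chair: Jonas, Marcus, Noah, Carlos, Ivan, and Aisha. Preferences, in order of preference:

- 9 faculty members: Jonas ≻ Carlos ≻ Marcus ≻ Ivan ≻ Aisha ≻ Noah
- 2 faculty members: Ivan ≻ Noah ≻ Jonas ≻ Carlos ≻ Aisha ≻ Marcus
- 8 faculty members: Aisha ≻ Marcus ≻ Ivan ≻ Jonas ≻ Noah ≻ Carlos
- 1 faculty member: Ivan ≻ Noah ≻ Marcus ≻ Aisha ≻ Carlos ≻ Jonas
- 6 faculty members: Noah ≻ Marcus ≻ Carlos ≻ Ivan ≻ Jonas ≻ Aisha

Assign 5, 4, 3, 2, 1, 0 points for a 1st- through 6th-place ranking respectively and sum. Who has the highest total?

Marcus

Jonas: 9·5 + 2·3 + 8·2 + 1·0 + 6·1 = 73
Marcus: 9·3 + 2·0 + 8·4 + 1·3 + 6·4 = 86
Noah: 9·0 + 2·4 + 8·1 + 1·4 + 6·5 = 50
Carlos: 9·4 + 2·2 + 8·0 + 1·1 + 6·3 = 59
Ivan: 9·2 + 2·5 + 8·3 + 1·5 + 6·2 = 69
Aisha: 9·1 + 2·1 + 8·5 + 1·2 + 6·0 = 53
Marcus has the highest Borda score (86).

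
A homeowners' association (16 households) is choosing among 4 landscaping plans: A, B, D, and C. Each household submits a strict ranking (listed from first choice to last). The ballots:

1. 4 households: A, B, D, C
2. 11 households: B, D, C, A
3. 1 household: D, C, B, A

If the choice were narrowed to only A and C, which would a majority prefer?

Voters preferring A to C: 4; preferring C to A: 12.
C wins the head-to-head.

C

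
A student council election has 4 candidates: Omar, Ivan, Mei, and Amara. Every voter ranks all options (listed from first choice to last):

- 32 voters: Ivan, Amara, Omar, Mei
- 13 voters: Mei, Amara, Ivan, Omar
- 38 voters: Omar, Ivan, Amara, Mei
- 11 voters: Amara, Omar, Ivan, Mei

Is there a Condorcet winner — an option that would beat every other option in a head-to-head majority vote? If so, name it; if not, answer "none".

none

Checking pairwise contests:
Amara beats Omar 56–38.
Omar beats Ivan 49–45.
Omar beats Mei 81–13.
Ivan beats Amara 70–24.
Every option loses at least one head-to-head, so there is no Condorcet winner.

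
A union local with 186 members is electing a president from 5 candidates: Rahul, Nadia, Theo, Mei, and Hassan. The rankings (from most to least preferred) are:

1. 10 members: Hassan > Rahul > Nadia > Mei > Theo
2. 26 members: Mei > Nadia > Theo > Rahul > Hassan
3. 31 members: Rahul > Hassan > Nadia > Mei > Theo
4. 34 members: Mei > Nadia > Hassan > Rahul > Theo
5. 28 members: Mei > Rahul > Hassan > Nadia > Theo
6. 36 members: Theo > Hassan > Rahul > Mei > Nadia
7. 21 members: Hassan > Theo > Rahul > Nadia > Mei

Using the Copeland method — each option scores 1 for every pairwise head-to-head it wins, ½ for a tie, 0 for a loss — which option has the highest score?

Hassan

Rahul: beats Nadia, Theo, and Mei; loses to Hassan → score 3.
Nadia: beats Theo; loses to Rahul, Mei, and Hassan → score 1.
Theo: loses to Rahul, Nadia, Mei, and Hassan → score 0.
Mei: beats Nadia and Theo; loses to Rahul and Hassan → score 2.
Hassan: beats Rahul, Nadia, Theo, and Mei → score 4.
Hassan has the best pairwise record.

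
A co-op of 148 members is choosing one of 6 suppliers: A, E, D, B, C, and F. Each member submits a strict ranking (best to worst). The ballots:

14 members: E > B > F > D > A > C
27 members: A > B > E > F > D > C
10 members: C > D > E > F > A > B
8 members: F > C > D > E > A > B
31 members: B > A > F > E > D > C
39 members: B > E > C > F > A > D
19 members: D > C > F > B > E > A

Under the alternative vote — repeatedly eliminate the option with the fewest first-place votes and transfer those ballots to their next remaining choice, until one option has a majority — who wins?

Round 1: A 27, E 14, D 19, B 70, C 10, F 8. Eliminate F.
Round 2: A 27, E 14, D 19, B 70, C 18. Eliminate E.
Round 3: A 27, D 19, B 84, C 18. B has a majority.

B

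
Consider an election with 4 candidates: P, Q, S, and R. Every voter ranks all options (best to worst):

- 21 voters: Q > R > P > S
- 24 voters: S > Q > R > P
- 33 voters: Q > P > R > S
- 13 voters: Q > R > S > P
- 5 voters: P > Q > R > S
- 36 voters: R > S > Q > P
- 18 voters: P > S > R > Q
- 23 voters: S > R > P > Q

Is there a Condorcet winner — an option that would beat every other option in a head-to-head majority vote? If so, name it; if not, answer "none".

none

Checking pairwise contests:
Q beats P 127–46.
S beats Q 101–72.
R beats S 108–65.
Q beats R 96–77.
Every option loses at least one head-to-head, so there is no Condorcet winner.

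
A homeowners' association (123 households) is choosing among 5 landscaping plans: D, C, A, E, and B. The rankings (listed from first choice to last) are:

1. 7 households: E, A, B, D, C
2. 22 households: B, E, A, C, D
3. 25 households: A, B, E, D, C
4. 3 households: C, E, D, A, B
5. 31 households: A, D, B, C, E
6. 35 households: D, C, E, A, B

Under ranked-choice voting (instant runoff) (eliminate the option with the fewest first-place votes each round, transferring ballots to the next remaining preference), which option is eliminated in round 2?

Round 1: D 35, C 3, A 56, E 7, B 22. Eliminate C.
Round 2: D 35, A 56, E 10, B 22. Eliminate E.

E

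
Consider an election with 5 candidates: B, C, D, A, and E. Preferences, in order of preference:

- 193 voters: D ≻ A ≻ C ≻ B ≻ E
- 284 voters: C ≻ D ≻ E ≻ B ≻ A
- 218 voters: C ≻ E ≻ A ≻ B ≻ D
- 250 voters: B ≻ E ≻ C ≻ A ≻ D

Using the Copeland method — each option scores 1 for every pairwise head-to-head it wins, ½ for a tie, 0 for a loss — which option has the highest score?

B: beats A; loses to C, D, and E → score 1.
C: beats B, D, A, and E → score 4.
D: beats B, A, and E; loses to C → score 3.
A: loses to B, C, D, and E → score 0.
E: beats B and A; loses to C and D → score 2.
C has the best pairwise record.

C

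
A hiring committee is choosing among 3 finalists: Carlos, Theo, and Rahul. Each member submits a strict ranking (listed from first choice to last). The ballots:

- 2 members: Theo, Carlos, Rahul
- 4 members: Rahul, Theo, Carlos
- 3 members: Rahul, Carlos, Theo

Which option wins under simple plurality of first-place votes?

Rahul

First-place votes: Carlos 0, Theo 2, Rahul 7.
Rahul has the most first-place votes.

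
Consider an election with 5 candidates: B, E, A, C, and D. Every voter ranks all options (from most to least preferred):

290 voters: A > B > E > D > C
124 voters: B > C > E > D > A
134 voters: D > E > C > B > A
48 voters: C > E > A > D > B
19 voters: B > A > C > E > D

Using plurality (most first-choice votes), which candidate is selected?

First-place votes: B 143, E 0, A 290, C 48, D 134.
A has the most first-place votes.

A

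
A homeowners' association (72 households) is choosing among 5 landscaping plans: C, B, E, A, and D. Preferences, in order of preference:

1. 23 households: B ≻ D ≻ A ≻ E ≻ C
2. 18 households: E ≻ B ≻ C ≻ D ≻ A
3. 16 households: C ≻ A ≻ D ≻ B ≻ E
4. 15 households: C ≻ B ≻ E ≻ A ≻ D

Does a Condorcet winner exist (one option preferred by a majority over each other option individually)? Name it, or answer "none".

B vs C: 41–31 for B.
B vs E: 54–18 for B.
B vs A: 56–16 for B.
B vs D: 56–16 for B.
B beats every other option head-to-head.

B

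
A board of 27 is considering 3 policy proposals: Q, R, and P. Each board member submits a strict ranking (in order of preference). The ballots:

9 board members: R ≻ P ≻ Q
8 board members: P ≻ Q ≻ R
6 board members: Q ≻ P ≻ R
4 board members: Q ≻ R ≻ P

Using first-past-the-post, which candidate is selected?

First-place votes: Q 10, R 9, P 8.
Q has the most first-place votes.

Q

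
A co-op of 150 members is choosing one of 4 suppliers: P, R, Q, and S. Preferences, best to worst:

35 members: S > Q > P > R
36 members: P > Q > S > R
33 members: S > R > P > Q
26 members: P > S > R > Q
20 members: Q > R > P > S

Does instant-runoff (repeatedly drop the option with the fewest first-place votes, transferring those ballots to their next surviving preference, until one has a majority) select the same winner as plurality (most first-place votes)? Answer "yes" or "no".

no

Instant-runoff — R1 P 62, R 0, Q 20, S 68 (R out); R2 P 62, Q 20, S 68 (Q out); R3 P 82, S 68 (P winner). Winner: P.
Plurality — first-place votes: P 62, R 0, Q 20, S 68. Winner: S.
The two methods disagree.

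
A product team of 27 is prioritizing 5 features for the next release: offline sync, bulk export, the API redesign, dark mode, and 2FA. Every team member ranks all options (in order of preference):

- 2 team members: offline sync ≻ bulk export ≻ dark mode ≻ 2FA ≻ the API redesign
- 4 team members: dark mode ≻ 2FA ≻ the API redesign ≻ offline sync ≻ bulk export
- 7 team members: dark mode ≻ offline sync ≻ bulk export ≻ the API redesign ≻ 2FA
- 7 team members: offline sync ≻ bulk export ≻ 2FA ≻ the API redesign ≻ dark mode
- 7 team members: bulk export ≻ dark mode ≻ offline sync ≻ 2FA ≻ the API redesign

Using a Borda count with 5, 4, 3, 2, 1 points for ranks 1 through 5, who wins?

offline sync

offline sync: 2·5 + 4·2 + 7·4 + 7·5 + 7·3 = 102
bulk export: 2·4 + 4·1 + 7·3 + 7·4 + 7·5 = 96
the API redesign: 2·1 + 4·3 + 7·2 + 7·2 + 7·1 = 49
dark mode: 2·3 + 4·5 + 7·5 + 7·1 + 7·4 = 96
2FA: 2·2 + 4·4 + 7·1 + 7·3 + 7·2 = 62
offline sync has the highest Borda score (102).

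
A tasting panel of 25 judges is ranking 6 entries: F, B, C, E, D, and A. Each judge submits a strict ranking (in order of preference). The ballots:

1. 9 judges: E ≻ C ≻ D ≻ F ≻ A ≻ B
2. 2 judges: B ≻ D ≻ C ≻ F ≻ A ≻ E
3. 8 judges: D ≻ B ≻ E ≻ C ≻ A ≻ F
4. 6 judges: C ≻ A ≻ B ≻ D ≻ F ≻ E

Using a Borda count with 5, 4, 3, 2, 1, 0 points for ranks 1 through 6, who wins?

F: 9·2 + 2·2 + 8·0 + 6·1 = 28
B: 9·0 + 2·5 + 8·4 + 6·3 = 60
C: 9·4 + 2·3 + 8·2 + 6·5 = 88
E: 9·5 + 2·0 + 8·3 + 6·0 = 69
D: 9·3 + 2·4 + 8·5 + 6·2 = 87
A: 9·1 + 2·1 + 8·1 + 6·4 = 43
C has the highest Borda score (88).

C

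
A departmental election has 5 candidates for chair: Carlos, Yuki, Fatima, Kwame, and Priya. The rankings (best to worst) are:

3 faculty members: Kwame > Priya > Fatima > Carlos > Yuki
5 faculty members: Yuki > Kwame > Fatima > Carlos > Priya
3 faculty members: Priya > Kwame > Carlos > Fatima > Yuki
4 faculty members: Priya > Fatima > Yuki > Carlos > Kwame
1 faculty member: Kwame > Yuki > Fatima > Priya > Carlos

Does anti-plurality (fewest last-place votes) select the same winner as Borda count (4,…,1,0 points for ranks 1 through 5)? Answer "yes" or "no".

no

Anti-plurality — last-place votes: Carlos 1, Yuki 6, Fatima 0, Kwame 4, Priya 5. Winner: Fatima.
Borda — scores: Carlos 18, Yuki 31, Fatima 33, Kwame 40, Priya 38. Winner: Kwame.
The two methods disagree.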